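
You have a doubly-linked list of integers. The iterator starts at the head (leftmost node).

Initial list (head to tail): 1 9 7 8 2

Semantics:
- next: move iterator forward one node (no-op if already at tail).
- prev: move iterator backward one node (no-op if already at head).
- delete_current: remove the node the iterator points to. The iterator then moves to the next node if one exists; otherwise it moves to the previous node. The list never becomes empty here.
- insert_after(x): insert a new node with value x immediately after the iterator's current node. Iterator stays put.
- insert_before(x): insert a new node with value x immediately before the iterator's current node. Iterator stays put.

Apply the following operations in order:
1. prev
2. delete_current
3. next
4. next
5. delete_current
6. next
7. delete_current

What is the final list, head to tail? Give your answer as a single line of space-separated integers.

After 1 (prev): list=[1, 9, 7, 8, 2] cursor@1
After 2 (delete_current): list=[9, 7, 8, 2] cursor@9
After 3 (next): list=[9, 7, 8, 2] cursor@7
After 4 (next): list=[9, 7, 8, 2] cursor@8
After 5 (delete_current): list=[9, 7, 2] cursor@2
After 6 (next): list=[9, 7, 2] cursor@2
After 7 (delete_current): list=[9, 7] cursor@7

Answer: 9 7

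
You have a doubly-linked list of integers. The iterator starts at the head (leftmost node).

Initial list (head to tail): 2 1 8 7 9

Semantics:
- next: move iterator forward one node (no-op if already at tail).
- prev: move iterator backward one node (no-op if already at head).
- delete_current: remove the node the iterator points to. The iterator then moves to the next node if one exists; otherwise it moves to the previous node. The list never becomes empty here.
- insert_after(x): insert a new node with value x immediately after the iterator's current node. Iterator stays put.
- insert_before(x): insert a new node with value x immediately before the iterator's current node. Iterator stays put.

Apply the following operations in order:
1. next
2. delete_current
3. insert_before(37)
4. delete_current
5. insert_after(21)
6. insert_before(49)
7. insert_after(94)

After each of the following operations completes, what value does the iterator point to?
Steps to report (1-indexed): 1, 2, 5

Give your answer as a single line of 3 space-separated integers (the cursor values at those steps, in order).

Answer: 1 8 7

Derivation:
After 1 (next): list=[2, 1, 8, 7, 9] cursor@1
After 2 (delete_current): list=[2, 8, 7, 9] cursor@8
After 3 (insert_before(37)): list=[2, 37, 8, 7, 9] cursor@8
After 4 (delete_current): list=[2, 37, 7, 9] cursor@7
After 5 (insert_after(21)): list=[2, 37, 7, 21, 9] cursor@7
After 6 (insert_before(49)): list=[2, 37, 49, 7, 21, 9] cursor@7
After 7 (insert_after(94)): list=[2, 37, 49, 7, 94, 21, 9] cursor@7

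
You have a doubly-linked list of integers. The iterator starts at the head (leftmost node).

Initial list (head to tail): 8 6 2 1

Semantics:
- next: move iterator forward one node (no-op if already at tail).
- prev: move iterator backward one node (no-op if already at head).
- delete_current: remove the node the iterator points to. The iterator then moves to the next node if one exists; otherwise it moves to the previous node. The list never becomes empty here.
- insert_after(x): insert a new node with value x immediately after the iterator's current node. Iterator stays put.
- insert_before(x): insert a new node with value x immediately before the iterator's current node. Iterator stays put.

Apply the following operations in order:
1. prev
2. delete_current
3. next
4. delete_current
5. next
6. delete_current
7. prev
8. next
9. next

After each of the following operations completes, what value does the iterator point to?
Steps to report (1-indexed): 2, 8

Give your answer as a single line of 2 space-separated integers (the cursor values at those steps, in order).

Answer: 6 6

Derivation:
After 1 (prev): list=[8, 6, 2, 1] cursor@8
After 2 (delete_current): list=[6, 2, 1] cursor@6
After 3 (next): list=[6, 2, 1] cursor@2
After 4 (delete_current): list=[6, 1] cursor@1
After 5 (next): list=[6, 1] cursor@1
After 6 (delete_current): list=[6] cursor@6
After 7 (prev): list=[6] cursor@6
After 8 (next): list=[6] cursor@6
After 9 (next): list=[6] cursor@6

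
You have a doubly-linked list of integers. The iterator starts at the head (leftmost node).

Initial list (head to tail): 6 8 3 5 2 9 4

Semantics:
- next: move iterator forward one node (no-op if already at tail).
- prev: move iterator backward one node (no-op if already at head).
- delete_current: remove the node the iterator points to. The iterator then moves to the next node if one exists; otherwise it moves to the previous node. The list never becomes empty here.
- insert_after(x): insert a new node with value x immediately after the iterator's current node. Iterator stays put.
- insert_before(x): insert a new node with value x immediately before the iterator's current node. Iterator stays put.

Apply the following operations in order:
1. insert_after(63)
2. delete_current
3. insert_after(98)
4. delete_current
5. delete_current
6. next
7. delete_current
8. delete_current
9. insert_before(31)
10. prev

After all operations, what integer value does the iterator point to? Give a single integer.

After 1 (insert_after(63)): list=[6, 63, 8, 3, 5, 2, 9, 4] cursor@6
After 2 (delete_current): list=[63, 8, 3, 5, 2, 9, 4] cursor@63
After 3 (insert_after(98)): list=[63, 98, 8, 3, 5, 2, 9, 4] cursor@63
After 4 (delete_current): list=[98, 8, 3, 5, 2, 9, 4] cursor@98
After 5 (delete_current): list=[8, 3, 5, 2, 9, 4] cursor@8
After 6 (next): list=[8, 3, 5, 2, 9, 4] cursor@3
After 7 (delete_current): list=[8, 5, 2, 9, 4] cursor@5
After 8 (delete_current): list=[8, 2, 9, 4] cursor@2
After 9 (insert_before(31)): list=[8, 31, 2, 9, 4] cursor@2
After 10 (prev): list=[8, 31, 2, 9, 4] cursor@31

Answer: 31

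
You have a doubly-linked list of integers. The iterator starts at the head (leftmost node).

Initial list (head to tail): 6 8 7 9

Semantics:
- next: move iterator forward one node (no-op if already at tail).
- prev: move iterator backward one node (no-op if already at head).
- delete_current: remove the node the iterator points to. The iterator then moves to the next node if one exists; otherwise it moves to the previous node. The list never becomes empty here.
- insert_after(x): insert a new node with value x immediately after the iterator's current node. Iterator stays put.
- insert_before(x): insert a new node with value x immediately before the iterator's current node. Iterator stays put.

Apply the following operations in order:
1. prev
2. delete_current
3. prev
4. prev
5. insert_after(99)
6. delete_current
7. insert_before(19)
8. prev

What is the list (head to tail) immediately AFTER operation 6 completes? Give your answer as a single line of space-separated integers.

Answer: 99 7 9

Derivation:
After 1 (prev): list=[6, 8, 7, 9] cursor@6
After 2 (delete_current): list=[8, 7, 9] cursor@8
After 3 (prev): list=[8, 7, 9] cursor@8
After 4 (prev): list=[8, 7, 9] cursor@8
After 5 (insert_after(99)): list=[8, 99, 7, 9] cursor@8
After 6 (delete_current): list=[99, 7, 9] cursor@99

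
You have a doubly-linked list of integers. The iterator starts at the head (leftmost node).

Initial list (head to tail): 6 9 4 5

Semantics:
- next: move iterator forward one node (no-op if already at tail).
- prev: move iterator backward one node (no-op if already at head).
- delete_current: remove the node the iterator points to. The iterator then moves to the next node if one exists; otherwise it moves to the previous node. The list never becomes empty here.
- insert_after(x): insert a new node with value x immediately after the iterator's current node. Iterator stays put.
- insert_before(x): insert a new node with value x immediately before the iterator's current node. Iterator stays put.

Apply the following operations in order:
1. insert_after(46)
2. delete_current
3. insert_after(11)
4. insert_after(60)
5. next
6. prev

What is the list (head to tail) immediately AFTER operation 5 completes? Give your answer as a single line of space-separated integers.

Answer: 46 60 11 9 4 5

Derivation:
After 1 (insert_after(46)): list=[6, 46, 9, 4, 5] cursor@6
After 2 (delete_current): list=[46, 9, 4, 5] cursor@46
After 3 (insert_after(11)): list=[46, 11, 9, 4, 5] cursor@46
After 4 (insert_after(60)): list=[46, 60, 11, 9, 4, 5] cursor@46
After 5 (next): list=[46, 60, 11, 9, 4, 5] cursor@60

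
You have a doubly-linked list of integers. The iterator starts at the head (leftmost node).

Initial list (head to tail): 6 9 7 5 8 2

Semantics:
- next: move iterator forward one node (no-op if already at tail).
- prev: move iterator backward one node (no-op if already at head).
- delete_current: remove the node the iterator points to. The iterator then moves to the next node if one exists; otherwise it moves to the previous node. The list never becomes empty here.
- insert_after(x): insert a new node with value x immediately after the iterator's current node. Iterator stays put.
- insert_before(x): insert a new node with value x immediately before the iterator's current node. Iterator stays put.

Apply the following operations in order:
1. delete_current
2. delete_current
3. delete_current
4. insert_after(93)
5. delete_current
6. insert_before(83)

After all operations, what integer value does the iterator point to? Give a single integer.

Answer: 93

Derivation:
After 1 (delete_current): list=[9, 7, 5, 8, 2] cursor@9
After 2 (delete_current): list=[7, 5, 8, 2] cursor@7
After 3 (delete_current): list=[5, 8, 2] cursor@5
After 4 (insert_after(93)): list=[5, 93, 8, 2] cursor@5
After 5 (delete_current): list=[93, 8, 2] cursor@93
After 6 (insert_before(83)): list=[83, 93, 8, 2] cursor@93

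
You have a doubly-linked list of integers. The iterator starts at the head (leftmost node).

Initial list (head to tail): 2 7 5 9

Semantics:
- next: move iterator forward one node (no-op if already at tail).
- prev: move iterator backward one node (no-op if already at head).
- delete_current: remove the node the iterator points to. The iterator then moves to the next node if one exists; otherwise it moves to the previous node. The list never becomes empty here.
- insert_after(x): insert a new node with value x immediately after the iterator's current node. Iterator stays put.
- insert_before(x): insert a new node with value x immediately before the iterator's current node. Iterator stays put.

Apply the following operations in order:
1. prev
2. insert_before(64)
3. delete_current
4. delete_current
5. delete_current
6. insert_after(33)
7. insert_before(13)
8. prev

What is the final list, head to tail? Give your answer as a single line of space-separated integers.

Answer: 64 13 9 33

Derivation:
After 1 (prev): list=[2, 7, 5, 9] cursor@2
After 2 (insert_before(64)): list=[64, 2, 7, 5, 9] cursor@2
After 3 (delete_current): list=[64, 7, 5, 9] cursor@7
After 4 (delete_current): list=[64, 5, 9] cursor@5
After 5 (delete_current): list=[64, 9] cursor@9
After 6 (insert_after(33)): list=[64, 9, 33] cursor@9
After 7 (insert_before(13)): list=[64, 13, 9, 33] cursor@9
After 8 (prev): list=[64, 13, 9, 33] cursor@13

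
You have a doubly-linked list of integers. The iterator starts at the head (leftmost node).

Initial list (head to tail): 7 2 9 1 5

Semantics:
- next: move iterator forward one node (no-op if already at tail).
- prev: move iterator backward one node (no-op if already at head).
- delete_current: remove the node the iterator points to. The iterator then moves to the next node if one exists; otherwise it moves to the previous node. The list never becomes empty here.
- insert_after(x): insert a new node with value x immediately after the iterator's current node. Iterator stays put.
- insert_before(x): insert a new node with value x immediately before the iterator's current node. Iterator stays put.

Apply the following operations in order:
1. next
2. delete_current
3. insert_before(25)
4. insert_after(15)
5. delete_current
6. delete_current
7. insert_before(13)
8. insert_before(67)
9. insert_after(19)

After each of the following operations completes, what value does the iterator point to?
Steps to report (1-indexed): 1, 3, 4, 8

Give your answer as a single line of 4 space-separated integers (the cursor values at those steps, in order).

Answer: 2 9 9 1

Derivation:
After 1 (next): list=[7, 2, 9, 1, 5] cursor@2
After 2 (delete_current): list=[7, 9, 1, 5] cursor@9
After 3 (insert_before(25)): list=[7, 25, 9, 1, 5] cursor@9
After 4 (insert_after(15)): list=[7, 25, 9, 15, 1, 5] cursor@9
After 5 (delete_current): list=[7, 25, 15, 1, 5] cursor@15
After 6 (delete_current): list=[7, 25, 1, 5] cursor@1
After 7 (insert_before(13)): list=[7, 25, 13, 1, 5] cursor@1
After 8 (insert_before(67)): list=[7, 25, 13, 67, 1, 5] cursor@1
After 9 (insert_after(19)): list=[7, 25, 13, 67, 1, 19, 5] cursor@1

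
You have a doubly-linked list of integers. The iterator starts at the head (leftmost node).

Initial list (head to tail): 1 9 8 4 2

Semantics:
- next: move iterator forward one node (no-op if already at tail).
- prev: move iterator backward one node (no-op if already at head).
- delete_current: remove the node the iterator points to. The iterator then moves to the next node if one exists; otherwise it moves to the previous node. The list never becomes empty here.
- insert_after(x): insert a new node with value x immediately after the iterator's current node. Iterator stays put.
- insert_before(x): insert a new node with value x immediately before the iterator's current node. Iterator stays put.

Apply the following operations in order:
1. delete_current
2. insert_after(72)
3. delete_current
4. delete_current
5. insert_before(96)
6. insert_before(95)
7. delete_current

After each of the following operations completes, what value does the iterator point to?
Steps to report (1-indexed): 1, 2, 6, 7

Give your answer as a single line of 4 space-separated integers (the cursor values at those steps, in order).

After 1 (delete_current): list=[9, 8, 4, 2] cursor@9
After 2 (insert_after(72)): list=[9, 72, 8, 4, 2] cursor@9
After 3 (delete_current): list=[72, 8, 4, 2] cursor@72
After 4 (delete_current): list=[8, 4, 2] cursor@8
After 5 (insert_before(96)): list=[96, 8, 4, 2] cursor@8
After 6 (insert_before(95)): list=[96, 95, 8, 4, 2] cursor@8
After 7 (delete_current): list=[96, 95, 4, 2] cursor@4

Answer: 9 9 8 4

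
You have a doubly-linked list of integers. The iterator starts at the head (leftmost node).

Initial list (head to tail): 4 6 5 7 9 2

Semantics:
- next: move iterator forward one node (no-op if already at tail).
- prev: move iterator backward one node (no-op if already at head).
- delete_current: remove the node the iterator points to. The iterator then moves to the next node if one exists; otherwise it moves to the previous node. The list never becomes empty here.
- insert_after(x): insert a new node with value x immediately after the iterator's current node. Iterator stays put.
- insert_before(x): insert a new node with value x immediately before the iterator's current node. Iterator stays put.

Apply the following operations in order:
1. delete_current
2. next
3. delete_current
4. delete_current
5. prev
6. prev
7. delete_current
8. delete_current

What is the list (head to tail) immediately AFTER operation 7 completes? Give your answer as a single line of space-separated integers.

After 1 (delete_current): list=[6, 5, 7, 9, 2] cursor@6
After 2 (next): list=[6, 5, 7, 9, 2] cursor@5
After 3 (delete_current): list=[6, 7, 9, 2] cursor@7
After 4 (delete_current): list=[6, 9, 2] cursor@9
After 5 (prev): list=[6, 9, 2] cursor@6
After 6 (prev): list=[6, 9, 2] cursor@6
After 7 (delete_current): list=[9, 2] cursor@9

Answer: 9 2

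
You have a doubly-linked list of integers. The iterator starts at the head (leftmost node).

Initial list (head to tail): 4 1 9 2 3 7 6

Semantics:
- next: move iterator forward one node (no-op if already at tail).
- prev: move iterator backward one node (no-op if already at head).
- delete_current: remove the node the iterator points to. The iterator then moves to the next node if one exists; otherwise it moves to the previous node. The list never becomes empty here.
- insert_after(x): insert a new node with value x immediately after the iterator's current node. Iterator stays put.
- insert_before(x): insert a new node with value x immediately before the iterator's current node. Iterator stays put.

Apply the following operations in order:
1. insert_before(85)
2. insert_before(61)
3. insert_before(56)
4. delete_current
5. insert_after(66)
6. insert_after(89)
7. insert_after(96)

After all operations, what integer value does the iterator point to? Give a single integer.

Answer: 1

Derivation:
After 1 (insert_before(85)): list=[85, 4, 1, 9, 2, 3, 7, 6] cursor@4
After 2 (insert_before(61)): list=[85, 61, 4, 1, 9, 2, 3, 7, 6] cursor@4
After 3 (insert_before(56)): list=[85, 61, 56, 4, 1, 9, 2, 3, 7, 6] cursor@4
After 4 (delete_current): list=[85, 61, 56, 1, 9, 2, 3, 7, 6] cursor@1
After 5 (insert_after(66)): list=[85, 61, 56, 1, 66, 9, 2, 3, 7, 6] cursor@1
After 6 (insert_after(89)): list=[85, 61, 56, 1, 89, 66, 9, 2, 3, 7, 6] cursor@1
After 7 (insert_after(96)): list=[85, 61, 56, 1, 96, 89, 66, 9, 2, 3, 7, 6] cursor@1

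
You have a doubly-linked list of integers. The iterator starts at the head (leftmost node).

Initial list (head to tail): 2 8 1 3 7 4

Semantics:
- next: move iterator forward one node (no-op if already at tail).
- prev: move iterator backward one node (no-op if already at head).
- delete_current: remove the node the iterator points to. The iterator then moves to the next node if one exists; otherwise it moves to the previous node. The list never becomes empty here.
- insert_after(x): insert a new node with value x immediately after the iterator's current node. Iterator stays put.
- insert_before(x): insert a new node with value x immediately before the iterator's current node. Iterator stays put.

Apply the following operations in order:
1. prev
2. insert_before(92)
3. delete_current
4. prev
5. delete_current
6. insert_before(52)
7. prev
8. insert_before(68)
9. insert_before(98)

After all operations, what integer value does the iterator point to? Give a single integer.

Answer: 52

Derivation:
After 1 (prev): list=[2, 8, 1, 3, 7, 4] cursor@2
After 2 (insert_before(92)): list=[92, 2, 8, 1, 3, 7, 4] cursor@2
After 3 (delete_current): list=[92, 8, 1, 3, 7, 4] cursor@8
After 4 (prev): list=[92, 8, 1, 3, 7, 4] cursor@92
After 5 (delete_current): list=[8, 1, 3, 7, 4] cursor@8
After 6 (insert_before(52)): list=[52, 8, 1, 3, 7, 4] cursor@8
After 7 (prev): list=[52, 8, 1, 3, 7, 4] cursor@52
After 8 (insert_before(68)): list=[68, 52, 8, 1, 3, 7, 4] cursor@52
After 9 (insert_before(98)): list=[68, 98, 52, 8, 1, 3, 7, 4] cursor@52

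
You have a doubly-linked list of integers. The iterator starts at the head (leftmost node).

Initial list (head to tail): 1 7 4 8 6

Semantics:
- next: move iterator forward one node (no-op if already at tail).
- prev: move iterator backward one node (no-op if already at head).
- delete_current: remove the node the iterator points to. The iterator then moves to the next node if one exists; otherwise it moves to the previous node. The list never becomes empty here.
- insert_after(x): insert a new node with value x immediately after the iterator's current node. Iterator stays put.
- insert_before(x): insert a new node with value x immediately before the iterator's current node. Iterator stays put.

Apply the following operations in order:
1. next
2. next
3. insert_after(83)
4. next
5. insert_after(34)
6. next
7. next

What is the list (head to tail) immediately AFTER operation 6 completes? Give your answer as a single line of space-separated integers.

Answer: 1 7 4 83 34 8 6

Derivation:
After 1 (next): list=[1, 7, 4, 8, 6] cursor@7
After 2 (next): list=[1, 7, 4, 8, 6] cursor@4
After 3 (insert_after(83)): list=[1, 7, 4, 83, 8, 6] cursor@4
After 4 (next): list=[1, 7, 4, 83, 8, 6] cursor@83
After 5 (insert_after(34)): list=[1, 7, 4, 83, 34, 8, 6] cursor@83
After 6 (next): list=[1, 7, 4, 83, 34, 8, 6] cursor@34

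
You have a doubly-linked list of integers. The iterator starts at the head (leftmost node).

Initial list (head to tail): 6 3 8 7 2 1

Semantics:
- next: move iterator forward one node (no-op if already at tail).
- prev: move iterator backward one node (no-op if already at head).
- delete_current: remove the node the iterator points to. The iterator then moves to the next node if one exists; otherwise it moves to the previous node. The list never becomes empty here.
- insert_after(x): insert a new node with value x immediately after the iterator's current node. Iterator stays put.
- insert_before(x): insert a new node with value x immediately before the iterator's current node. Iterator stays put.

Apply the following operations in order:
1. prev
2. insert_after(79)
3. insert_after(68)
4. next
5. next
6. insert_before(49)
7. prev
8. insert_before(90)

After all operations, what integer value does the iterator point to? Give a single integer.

Answer: 49

Derivation:
After 1 (prev): list=[6, 3, 8, 7, 2, 1] cursor@6
After 2 (insert_after(79)): list=[6, 79, 3, 8, 7, 2, 1] cursor@6
After 3 (insert_after(68)): list=[6, 68, 79, 3, 8, 7, 2, 1] cursor@6
After 4 (next): list=[6, 68, 79, 3, 8, 7, 2, 1] cursor@68
After 5 (next): list=[6, 68, 79, 3, 8, 7, 2, 1] cursor@79
After 6 (insert_before(49)): list=[6, 68, 49, 79, 3, 8, 7, 2, 1] cursor@79
After 7 (prev): list=[6, 68, 49, 79, 3, 8, 7, 2, 1] cursor@49
After 8 (insert_before(90)): list=[6, 68, 90, 49, 79, 3, 8, 7, 2, 1] cursor@49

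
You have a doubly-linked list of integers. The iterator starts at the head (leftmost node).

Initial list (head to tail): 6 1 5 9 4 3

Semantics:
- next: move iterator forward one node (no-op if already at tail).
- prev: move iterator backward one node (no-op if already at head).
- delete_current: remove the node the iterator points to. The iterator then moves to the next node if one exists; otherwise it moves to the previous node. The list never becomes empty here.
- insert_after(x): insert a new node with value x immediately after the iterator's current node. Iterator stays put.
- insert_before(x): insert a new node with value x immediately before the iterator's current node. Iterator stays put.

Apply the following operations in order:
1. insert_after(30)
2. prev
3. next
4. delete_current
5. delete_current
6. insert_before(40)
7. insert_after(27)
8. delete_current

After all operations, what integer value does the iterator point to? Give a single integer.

After 1 (insert_after(30)): list=[6, 30, 1, 5, 9, 4, 3] cursor@6
After 2 (prev): list=[6, 30, 1, 5, 9, 4, 3] cursor@6
After 3 (next): list=[6, 30, 1, 5, 9, 4, 3] cursor@30
After 4 (delete_current): list=[6, 1, 5, 9, 4, 3] cursor@1
After 5 (delete_current): list=[6, 5, 9, 4, 3] cursor@5
After 6 (insert_before(40)): list=[6, 40, 5, 9, 4, 3] cursor@5
After 7 (insert_after(27)): list=[6, 40, 5, 27, 9, 4, 3] cursor@5
After 8 (delete_current): list=[6, 40, 27, 9, 4, 3] cursor@27

Answer: 27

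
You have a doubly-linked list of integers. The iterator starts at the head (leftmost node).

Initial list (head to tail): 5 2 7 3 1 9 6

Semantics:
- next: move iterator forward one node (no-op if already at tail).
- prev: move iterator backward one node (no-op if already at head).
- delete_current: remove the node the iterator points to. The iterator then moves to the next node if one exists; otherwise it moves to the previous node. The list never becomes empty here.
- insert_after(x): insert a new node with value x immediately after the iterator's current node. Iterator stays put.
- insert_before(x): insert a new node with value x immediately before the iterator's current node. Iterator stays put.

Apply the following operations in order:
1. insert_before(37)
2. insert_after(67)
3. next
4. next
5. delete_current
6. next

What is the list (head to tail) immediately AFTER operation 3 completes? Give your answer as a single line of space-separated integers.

After 1 (insert_before(37)): list=[37, 5, 2, 7, 3, 1, 9, 6] cursor@5
After 2 (insert_after(67)): list=[37, 5, 67, 2, 7, 3, 1, 9, 6] cursor@5
After 3 (next): list=[37, 5, 67, 2, 7, 3, 1, 9, 6] cursor@67

Answer: 37 5 67 2 7 3 1 9 6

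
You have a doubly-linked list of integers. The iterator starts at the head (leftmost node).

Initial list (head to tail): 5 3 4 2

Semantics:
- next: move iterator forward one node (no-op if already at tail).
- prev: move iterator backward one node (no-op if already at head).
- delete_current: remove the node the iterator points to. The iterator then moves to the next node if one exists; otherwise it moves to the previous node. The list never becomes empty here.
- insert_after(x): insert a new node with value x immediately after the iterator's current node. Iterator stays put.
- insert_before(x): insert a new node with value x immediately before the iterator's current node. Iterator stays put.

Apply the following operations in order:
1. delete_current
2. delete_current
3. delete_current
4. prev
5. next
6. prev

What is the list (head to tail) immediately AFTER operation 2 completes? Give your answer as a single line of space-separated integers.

After 1 (delete_current): list=[3, 4, 2] cursor@3
After 2 (delete_current): list=[4, 2] cursor@4

Answer: 4 2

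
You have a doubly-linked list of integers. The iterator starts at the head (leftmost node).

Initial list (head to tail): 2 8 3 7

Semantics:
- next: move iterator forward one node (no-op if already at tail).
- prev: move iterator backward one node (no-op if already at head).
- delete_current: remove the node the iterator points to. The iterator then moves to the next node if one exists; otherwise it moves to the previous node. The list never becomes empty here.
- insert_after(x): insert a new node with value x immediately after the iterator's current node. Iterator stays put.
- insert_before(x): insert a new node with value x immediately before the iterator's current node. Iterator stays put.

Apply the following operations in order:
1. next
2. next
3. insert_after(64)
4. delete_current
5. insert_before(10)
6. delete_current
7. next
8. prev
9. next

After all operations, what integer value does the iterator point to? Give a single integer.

After 1 (next): list=[2, 8, 3, 7] cursor@8
After 2 (next): list=[2, 8, 3, 7] cursor@3
After 3 (insert_after(64)): list=[2, 8, 3, 64, 7] cursor@3
After 4 (delete_current): list=[2, 8, 64, 7] cursor@64
After 5 (insert_before(10)): list=[2, 8, 10, 64, 7] cursor@64
After 6 (delete_current): list=[2, 8, 10, 7] cursor@7
After 7 (next): list=[2, 8, 10, 7] cursor@7
After 8 (prev): list=[2, 8, 10, 7] cursor@10
After 9 (next): list=[2, 8, 10, 7] cursor@7

Answer: 7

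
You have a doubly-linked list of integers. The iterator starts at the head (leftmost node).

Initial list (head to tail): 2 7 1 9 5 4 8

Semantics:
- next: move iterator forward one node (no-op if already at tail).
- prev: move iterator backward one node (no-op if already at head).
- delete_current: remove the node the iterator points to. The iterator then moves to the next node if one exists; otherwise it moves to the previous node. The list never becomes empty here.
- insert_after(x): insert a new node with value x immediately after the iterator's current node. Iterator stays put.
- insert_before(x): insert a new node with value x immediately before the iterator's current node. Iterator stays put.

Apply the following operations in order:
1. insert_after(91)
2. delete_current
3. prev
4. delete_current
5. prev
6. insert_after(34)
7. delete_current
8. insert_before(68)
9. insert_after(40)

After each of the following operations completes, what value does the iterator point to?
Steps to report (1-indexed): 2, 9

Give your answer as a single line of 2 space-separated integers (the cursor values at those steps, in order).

After 1 (insert_after(91)): list=[2, 91, 7, 1, 9, 5, 4, 8] cursor@2
After 2 (delete_current): list=[91, 7, 1, 9, 5, 4, 8] cursor@91
After 3 (prev): list=[91, 7, 1, 9, 5, 4, 8] cursor@91
After 4 (delete_current): list=[7, 1, 9, 5, 4, 8] cursor@7
After 5 (prev): list=[7, 1, 9, 5, 4, 8] cursor@7
After 6 (insert_after(34)): list=[7, 34, 1, 9, 5, 4, 8] cursor@7
After 7 (delete_current): list=[34, 1, 9, 5, 4, 8] cursor@34
After 8 (insert_before(68)): list=[68, 34, 1, 9, 5, 4, 8] cursor@34
After 9 (insert_after(40)): list=[68, 34, 40, 1, 9, 5, 4, 8] cursor@34

Answer: 91 34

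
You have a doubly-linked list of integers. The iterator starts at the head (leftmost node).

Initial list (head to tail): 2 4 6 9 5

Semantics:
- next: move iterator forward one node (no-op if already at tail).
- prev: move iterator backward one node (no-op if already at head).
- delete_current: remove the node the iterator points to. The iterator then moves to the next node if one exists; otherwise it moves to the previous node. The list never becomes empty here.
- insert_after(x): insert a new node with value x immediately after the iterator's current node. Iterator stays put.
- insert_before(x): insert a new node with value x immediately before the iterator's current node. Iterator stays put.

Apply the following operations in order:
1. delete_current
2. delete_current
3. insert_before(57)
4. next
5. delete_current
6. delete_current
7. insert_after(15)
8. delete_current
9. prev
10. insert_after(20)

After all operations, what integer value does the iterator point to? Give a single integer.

Answer: 57

Derivation:
After 1 (delete_current): list=[4, 6, 9, 5] cursor@4
After 2 (delete_current): list=[6, 9, 5] cursor@6
After 3 (insert_before(57)): list=[57, 6, 9, 5] cursor@6
After 4 (next): list=[57, 6, 9, 5] cursor@9
After 5 (delete_current): list=[57, 6, 5] cursor@5
After 6 (delete_current): list=[57, 6] cursor@6
After 7 (insert_after(15)): list=[57, 6, 15] cursor@6
After 8 (delete_current): list=[57, 15] cursor@15
After 9 (prev): list=[57, 15] cursor@57
After 10 (insert_after(20)): list=[57, 20, 15] cursor@57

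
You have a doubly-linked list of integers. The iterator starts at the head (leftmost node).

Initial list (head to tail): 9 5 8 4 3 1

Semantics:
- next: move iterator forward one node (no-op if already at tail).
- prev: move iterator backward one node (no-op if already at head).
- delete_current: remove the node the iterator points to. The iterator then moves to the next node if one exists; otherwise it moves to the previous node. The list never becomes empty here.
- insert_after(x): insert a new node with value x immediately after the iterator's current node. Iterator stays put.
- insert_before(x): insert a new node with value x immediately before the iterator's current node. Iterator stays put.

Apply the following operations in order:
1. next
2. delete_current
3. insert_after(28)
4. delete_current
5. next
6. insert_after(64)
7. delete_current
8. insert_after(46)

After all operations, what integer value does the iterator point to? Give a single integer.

After 1 (next): list=[9, 5, 8, 4, 3, 1] cursor@5
After 2 (delete_current): list=[9, 8, 4, 3, 1] cursor@8
After 3 (insert_after(28)): list=[9, 8, 28, 4, 3, 1] cursor@8
After 4 (delete_current): list=[9, 28, 4, 3, 1] cursor@28
After 5 (next): list=[9, 28, 4, 3, 1] cursor@4
After 6 (insert_after(64)): list=[9, 28, 4, 64, 3, 1] cursor@4
After 7 (delete_current): list=[9, 28, 64, 3, 1] cursor@64
After 8 (insert_after(46)): list=[9, 28, 64, 46, 3, 1] cursor@64

Answer: 64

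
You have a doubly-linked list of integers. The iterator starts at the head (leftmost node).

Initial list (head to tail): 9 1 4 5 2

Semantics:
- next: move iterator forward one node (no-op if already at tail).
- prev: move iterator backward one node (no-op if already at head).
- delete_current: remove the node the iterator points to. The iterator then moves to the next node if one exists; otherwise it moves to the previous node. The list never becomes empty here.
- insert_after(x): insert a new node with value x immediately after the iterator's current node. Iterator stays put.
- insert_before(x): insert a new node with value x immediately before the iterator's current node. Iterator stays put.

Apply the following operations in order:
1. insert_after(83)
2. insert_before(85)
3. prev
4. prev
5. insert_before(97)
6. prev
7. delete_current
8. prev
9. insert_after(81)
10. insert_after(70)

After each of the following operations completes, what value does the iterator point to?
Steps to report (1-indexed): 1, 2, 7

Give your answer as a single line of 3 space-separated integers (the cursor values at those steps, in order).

After 1 (insert_after(83)): list=[9, 83, 1, 4, 5, 2] cursor@9
After 2 (insert_before(85)): list=[85, 9, 83, 1, 4, 5, 2] cursor@9
After 3 (prev): list=[85, 9, 83, 1, 4, 5, 2] cursor@85
After 4 (prev): list=[85, 9, 83, 1, 4, 5, 2] cursor@85
After 5 (insert_before(97)): list=[97, 85, 9, 83, 1, 4, 5, 2] cursor@85
After 6 (prev): list=[97, 85, 9, 83, 1, 4, 5, 2] cursor@97
After 7 (delete_current): list=[85, 9, 83, 1, 4, 5, 2] cursor@85
After 8 (prev): list=[85, 9, 83, 1, 4, 5, 2] cursor@85
After 9 (insert_after(81)): list=[85, 81, 9, 83, 1, 4, 5, 2] cursor@85
After 10 (insert_after(70)): list=[85, 70, 81, 9, 83, 1, 4, 5, 2] cursor@85

Answer: 9 9 85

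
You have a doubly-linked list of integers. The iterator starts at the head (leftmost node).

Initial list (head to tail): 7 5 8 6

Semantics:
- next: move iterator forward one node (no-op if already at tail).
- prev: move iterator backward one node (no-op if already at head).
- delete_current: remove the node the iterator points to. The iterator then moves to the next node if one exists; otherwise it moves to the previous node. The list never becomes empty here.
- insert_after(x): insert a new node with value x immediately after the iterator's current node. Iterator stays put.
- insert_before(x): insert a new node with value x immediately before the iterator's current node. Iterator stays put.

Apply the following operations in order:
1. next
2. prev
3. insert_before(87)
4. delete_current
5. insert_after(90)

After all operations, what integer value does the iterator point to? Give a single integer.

After 1 (next): list=[7, 5, 8, 6] cursor@5
After 2 (prev): list=[7, 5, 8, 6] cursor@7
After 3 (insert_before(87)): list=[87, 7, 5, 8, 6] cursor@7
After 4 (delete_current): list=[87, 5, 8, 6] cursor@5
After 5 (insert_after(90)): list=[87, 5, 90, 8, 6] cursor@5

Answer: 5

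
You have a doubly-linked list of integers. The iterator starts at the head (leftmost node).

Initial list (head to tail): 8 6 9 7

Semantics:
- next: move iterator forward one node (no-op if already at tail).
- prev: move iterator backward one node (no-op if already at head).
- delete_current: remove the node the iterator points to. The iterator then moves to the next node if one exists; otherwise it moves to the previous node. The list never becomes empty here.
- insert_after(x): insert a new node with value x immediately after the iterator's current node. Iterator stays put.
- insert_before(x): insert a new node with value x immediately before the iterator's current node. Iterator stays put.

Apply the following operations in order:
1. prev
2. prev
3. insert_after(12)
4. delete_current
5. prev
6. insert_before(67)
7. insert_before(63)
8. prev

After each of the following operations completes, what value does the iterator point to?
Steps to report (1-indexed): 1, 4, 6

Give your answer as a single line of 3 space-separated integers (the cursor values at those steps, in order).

After 1 (prev): list=[8, 6, 9, 7] cursor@8
After 2 (prev): list=[8, 6, 9, 7] cursor@8
After 3 (insert_after(12)): list=[8, 12, 6, 9, 7] cursor@8
After 4 (delete_current): list=[12, 6, 9, 7] cursor@12
After 5 (prev): list=[12, 6, 9, 7] cursor@12
After 6 (insert_before(67)): list=[67, 12, 6, 9, 7] cursor@12
After 7 (insert_before(63)): list=[67, 63, 12, 6, 9, 7] cursor@12
After 8 (prev): list=[67, 63, 12, 6, 9, 7] cursor@63

Answer: 8 12 12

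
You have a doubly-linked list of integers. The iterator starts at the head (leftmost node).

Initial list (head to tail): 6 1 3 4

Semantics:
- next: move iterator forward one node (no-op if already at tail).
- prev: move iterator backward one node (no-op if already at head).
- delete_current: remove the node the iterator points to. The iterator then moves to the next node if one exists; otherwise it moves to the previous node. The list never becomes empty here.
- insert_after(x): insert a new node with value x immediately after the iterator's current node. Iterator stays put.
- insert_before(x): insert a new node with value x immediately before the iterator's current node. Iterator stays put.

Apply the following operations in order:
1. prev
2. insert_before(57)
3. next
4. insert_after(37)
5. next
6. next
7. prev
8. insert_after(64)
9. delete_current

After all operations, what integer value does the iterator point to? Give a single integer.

Answer: 64

Derivation:
After 1 (prev): list=[6, 1, 3, 4] cursor@6
After 2 (insert_before(57)): list=[57, 6, 1, 3, 4] cursor@6
After 3 (next): list=[57, 6, 1, 3, 4] cursor@1
After 4 (insert_after(37)): list=[57, 6, 1, 37, 3, 4] cursor@1
After 5 (next): list=[57, 6, 1, 37, 3, 4] cursor@37
After 6 (next): list=[57, 6, 1, 37, 3, 4] cursor@3
After 7 (prev): list=[57, 6, 1, 37, 3, 4] cursor@37
After 8 (insert_after(64)): list=[57, 6, 1, 37, 64, 3, 4] cursor@37
After 9 (delete_current): list=[57, 6, 1, 64, 3, 4] cursor@64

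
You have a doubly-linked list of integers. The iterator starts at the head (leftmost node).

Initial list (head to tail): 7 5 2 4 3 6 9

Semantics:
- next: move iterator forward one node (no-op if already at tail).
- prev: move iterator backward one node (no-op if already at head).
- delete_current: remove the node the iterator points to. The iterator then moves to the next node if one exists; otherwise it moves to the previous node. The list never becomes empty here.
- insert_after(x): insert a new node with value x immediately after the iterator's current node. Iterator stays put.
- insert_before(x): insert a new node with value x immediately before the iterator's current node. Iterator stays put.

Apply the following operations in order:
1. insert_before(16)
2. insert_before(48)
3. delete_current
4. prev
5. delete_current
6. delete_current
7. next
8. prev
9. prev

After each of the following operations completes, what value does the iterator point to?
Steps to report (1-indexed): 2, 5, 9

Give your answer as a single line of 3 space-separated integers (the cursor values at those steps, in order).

Answer: 7 5 16

Derivation:
After 1 (insert_before(16)): list=[16, 7, 5, 2, 4, 3, 6, 9] cursor@7
After 2 (insert_before(48)): list=[16, 48, 7, 5, 2, 4, 3, 6, 9] cursor@7
After 3 (delete_current): list=[16, 48, 5, 2, 4, 3, 6, 9] cursor@5
After 4 (prev): list=[16, 48, 5, 2, 4, 3, 6, 9] cursor@48
After 5 (delete_current): list=[16, 5, 2, 4, 3, 6, 9] cursor@5
After 6 (delete_current): list=[16, 2, 4, 3, 6, 9] cursor@2
After 7 (next): list=[16, 2, 4, 3, 6, 9] cursor@4
After 8 (prev): list=[16, 2, 4, 3, 6, 9] cursor@2
After 9 (prev): list=[16, 2, 4, 3, 6, 9] cursor@16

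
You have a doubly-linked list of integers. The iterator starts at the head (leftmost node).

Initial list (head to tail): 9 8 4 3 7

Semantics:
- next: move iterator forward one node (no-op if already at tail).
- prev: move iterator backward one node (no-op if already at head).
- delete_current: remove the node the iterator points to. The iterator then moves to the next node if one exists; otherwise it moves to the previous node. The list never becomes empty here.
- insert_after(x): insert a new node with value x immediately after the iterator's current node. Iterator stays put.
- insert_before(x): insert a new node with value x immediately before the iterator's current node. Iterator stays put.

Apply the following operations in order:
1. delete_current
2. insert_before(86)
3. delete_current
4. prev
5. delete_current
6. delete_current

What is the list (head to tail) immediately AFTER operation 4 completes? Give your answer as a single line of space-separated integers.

Answer: 86 4 3 7

Derivation:
After 1 (delete_current): list=[8, 4, 3, 7] cursor@8
After 2 (insert_before(86)): list=[86, 8, 4, 3, 7] cursor@8
After 3 (delete_current): list=[86, 4, 3, 7] cursor@4
After 4 (prev): list=[86, 4, 3, 7] cursor@86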